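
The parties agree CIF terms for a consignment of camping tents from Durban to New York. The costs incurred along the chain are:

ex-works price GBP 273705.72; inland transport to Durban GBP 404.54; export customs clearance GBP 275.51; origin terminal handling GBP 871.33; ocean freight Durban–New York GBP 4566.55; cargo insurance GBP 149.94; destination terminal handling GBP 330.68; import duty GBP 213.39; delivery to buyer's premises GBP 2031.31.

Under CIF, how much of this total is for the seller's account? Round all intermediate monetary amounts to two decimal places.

CIF: the seller pays costs through ocean freight and marine insurance to the destination port.
Seller's account: goods 273705.72 + inland to port 404.54 + export clearance 275.51 + origin terminal 871.33 + freight 4566.55 + insurance 149.94 = 279973.59
Buyer's account: destination terminal 330.68 + duty 213.39 + delivery 2031.31 = 2575.38

Seller's account: GBP 279973.59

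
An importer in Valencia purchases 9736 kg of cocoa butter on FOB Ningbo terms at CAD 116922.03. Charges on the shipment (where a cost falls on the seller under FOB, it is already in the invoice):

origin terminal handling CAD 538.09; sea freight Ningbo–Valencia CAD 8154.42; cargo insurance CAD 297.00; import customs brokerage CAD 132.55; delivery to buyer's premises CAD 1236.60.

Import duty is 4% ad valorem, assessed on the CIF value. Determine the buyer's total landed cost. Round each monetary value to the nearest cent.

Total landed cost: CAD 131757.54

FOB: the seller bears costs until goods are on board at the origin port; the buyer bears freight, insurance and all costs thereafter.
Already in the invoice (seller's account under FOB): origin terminal — exclude.
CIF value = FOB price + freight + insurance = 116922.03 + 8154.42 + 297.00 = 125373.45
Import duty = 125373.45 × 4% = 5014.94
Buyer bears: freight 8154.42 + insurance 297.00 + brokerage 132.55 + delivery 1236.60 + duty 5014.94 = 14835.51
Landed cost = invoice 116922.03 + 14835.51 = 131757.54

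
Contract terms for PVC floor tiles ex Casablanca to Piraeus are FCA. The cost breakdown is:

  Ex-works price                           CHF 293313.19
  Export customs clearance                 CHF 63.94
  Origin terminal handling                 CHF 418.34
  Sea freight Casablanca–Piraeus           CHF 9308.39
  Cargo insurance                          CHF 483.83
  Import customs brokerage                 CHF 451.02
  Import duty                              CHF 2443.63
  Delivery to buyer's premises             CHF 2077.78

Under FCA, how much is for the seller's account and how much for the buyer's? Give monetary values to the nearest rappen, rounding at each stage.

Seller: CHF 293377.13; buyer: CHF 15182.99

FCA: the seller delivers export-cleared goods to the carrier; the buyer bears costs from that point.
Seller's account: goods 293313.19 + export clearance 63.94 = 293377.13
Buyer's account: origin terminal 418.34 + freight 9308.39 + insurance 483.83 + brokerage 451.02 + duty 2443.63 + delivery 2077.78 = 15182.99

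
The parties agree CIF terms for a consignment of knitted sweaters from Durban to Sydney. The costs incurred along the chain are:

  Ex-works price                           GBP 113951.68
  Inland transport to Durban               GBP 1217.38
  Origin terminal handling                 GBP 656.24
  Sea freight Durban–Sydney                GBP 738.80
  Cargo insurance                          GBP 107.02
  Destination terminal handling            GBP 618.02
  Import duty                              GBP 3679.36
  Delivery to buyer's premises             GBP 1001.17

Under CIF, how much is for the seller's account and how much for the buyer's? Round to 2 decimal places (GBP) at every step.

CIF: the seller pays costs through ocean freight and marine insurance to the destination port.
Seller's account: goods 113951.68 + inland to port 1217.38 + origin terminal 656.24 + freight 738.80 + insurance 107.02 = 116671.12
Buyer's account: destination terminal 618.02 + duty 3679.36 + delivery 1001.17 = 5298.55

Seller: GBP 116671.12; buyer: GBP 5298.55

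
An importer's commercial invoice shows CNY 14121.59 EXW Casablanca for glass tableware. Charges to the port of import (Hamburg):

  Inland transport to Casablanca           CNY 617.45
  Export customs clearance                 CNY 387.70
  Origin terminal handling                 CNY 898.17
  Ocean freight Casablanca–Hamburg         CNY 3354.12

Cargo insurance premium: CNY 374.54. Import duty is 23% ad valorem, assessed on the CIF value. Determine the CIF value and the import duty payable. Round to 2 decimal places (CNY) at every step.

CIF = EXW price + pre-shipment costs + freight + insurance
CIF = 14121.59 + 617.45 + 387.70 + 898.17 + 3354.12 + 374.54 = 19753.57
Import duty = 19753.57 × 23% = 4543.32

CIF value: CNY 19753.57; import duty: CNY 4543.32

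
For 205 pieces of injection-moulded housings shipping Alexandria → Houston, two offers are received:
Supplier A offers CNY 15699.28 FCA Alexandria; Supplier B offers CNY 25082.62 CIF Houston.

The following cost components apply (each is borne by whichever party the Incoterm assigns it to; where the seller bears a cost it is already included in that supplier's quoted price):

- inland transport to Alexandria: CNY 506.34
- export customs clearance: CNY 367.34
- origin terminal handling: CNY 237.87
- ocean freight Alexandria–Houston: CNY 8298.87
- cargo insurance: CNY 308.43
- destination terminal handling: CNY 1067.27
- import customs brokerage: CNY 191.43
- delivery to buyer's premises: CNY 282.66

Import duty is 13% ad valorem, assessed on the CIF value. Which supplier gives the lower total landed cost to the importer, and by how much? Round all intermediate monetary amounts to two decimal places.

Supplier A (FCA):
CIF value = FCA price + origin terminal + freight + insurance = 15699.28 + 237.87 + 8298.87 + 308.43 = 24544.45
Import duty = 24544.45 × 13% = 3190.78
Buyer bears (A): 237.87 + 8298.87 + 308.43 + 1067.27 + 191.43 + 282.66 = 10386.53
Landed cost (A) = invoice 15699.28 + 10386.53 + duty 3190.78 = 29276.59
Supplier B (CIF):
The CIF price already equals the CIF value: 25082.62
Import duty = 25082.62 × 13% = 3260.74
Buyer bears (B): 1067.27 + 191.43 + 282.66 = 1541.36
Landed cost (B) = invoice 25082.62 + 1541.36 + duty 3260.74 = 29884.72
Difference = |29276.59 − 29884.72| = 608.13

Supplier A is cheaper by CNY 608.13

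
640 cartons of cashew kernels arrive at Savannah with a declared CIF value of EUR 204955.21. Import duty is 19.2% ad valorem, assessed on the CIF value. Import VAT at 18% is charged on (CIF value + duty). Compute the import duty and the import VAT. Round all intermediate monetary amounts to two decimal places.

Import duty: EUR 39351.40; import VAT: EUR 43975.19

Import duty = 204955.21 × 19.2% = 39351.40
VAT base = CIF + duty = 204955.21 + 39351.40 = 244306.61
Import VAT = 244306.61 × 18% = 43975.19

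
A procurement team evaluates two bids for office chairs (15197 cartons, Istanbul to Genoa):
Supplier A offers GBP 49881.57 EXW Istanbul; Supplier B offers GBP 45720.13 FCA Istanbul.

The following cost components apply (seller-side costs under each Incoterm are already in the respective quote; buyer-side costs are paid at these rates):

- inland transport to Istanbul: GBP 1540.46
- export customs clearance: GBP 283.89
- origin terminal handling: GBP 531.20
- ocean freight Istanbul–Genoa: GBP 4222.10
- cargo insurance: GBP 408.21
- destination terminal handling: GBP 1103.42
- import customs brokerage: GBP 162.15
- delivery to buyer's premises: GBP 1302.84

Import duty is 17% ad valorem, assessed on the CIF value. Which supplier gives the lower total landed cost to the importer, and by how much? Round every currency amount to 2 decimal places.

Supplier B is cheaper by GBP 7003.37

Supplier A (EXW):
CIF value = EXW price + inland to port + export clearance + origin terminal + freight + insurance = 49881.57 + 1540.46 + 283.89 + 531.20 + 4222.10 + 408.21 = 56867.43
Import duty = 56867.43 × 17% = 9667.46
Buyer bears (A): 1540.46 + 283.89 + 531.20 + 4222.10 + 408.21 + 1103.42 + 162.15 + 1302.84 = 9554.27
Landed cost (A) = invoice 49881.57 + 9554.27 + duty 9667.46 = 69103.30
Supplier B (FCA):
CIF value = FCA price + origin terminal + freight + insurance = 45720.13 + 531.20 + 4222.10 + 408.21 = 50881.64
Import duty = 50881.64 × 17% = 8649.88
Buyer bears (B): 531.20 + 4222.10 + 408.21 + 1103.42 + 162.15 + 1302.84 = 7729.92
Landed cost (B) = invoice 45720.13 + 7729.92 + duty 8649.88 = 62099.93
Difference = |69103.30 − 62099.93| = 7003.37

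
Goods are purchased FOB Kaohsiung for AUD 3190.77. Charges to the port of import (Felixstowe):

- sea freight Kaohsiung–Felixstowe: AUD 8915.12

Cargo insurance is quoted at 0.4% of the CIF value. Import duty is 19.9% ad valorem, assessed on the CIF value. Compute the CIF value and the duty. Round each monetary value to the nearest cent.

Let C be the CIF value. C = FOB price + freight + 0.4% × C
C − 0.4% × C = 3190.77 + 8915.12
0.996 × C = 12105.89
C = 12105.89 / 0.996 = 12154.51
Insurance premium = 0.4% × 12154.51 = 48.62
Import duty = 12154.51 × 19.9% = 2418.75

CIF value: AUD 12154.51; import duty: AUD 2418.75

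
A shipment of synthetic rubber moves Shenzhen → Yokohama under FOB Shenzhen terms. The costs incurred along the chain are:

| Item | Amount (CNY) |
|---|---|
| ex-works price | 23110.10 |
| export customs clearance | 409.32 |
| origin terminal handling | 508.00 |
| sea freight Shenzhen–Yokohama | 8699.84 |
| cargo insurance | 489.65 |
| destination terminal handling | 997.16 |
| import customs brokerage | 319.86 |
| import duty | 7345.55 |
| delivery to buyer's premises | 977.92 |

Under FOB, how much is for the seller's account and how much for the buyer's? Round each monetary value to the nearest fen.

Seller: CNY 24027.42; buyer: CNY 18829.98

FOB: the seller bears costs until goods are on board at the origin port; the buyer bears freight, insurance and all costs thereafter.
Seller's account: goods 23110.10 + export clearance 409.32 + origin terminal 508.00 = 24027.42
Buyer's account: freight 8699.84 + insurance 489.65 + destination terminal 997.16 + brokerage 319.86 + duty 7345.55 + delivery 977.92 = 18829.98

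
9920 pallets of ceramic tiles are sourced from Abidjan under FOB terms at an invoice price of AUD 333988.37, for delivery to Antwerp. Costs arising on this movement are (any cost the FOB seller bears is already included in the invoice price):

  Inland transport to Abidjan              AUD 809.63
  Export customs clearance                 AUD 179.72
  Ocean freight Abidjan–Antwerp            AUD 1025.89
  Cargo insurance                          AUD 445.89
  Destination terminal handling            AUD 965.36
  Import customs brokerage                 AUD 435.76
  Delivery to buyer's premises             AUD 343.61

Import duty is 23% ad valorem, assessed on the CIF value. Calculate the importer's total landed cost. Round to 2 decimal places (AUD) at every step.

Total landed cost: AUD 414360.71

FOB: the seller bears costs until goods are on board at the origin port; the buyer bears freight, insurance and all costs thereafter.
Already in the invoice (seller's account under FOB): inland to port, export clearance — exclude.
CIF value = FOB price + freight + insurance = 333988.37 + 1025.89 + 445.89 = 335460.15
Import duty = 335460.15 × 23% = 77155.83
Buyer bears: freight 1025.89 + insurance 445.89 + destination terminal 965.36 + brokerage 435.76 + delivery 343.61 + duty 77155.83 = 80372.34
Landed cost = invoice 333988.37 + 80372.34 = 414360.71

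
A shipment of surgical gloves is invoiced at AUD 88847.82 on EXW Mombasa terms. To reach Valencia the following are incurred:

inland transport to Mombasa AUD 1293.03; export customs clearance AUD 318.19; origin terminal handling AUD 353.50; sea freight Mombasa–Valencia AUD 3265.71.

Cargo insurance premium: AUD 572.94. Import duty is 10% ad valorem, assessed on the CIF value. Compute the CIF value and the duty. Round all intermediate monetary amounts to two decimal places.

CIF value: AUD 94651.19; import duty: AUD 9465.12

CIF = EXW price + pre-shipment costs + freight + insurance
CIF = 88847.82 + 1293.03 + 318.19 + 353.50 + 3265.71 + 572.94 = 94651.19
Import duty = 94651.19 × 10% = 9465.12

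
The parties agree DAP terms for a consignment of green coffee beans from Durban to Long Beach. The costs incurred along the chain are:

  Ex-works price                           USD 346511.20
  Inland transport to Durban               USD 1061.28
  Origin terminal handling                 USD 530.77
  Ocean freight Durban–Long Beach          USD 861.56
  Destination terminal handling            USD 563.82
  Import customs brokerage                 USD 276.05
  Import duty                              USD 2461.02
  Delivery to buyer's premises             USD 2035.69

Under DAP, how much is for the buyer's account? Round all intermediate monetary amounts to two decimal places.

Buyer's account: USD 2737.07

DAP: the seller bears all costs to the named destination except import duty and clearance.
Seller's account: goods 346511.20 + inland to port 1061.28 + origin terminal 530.77 + freight 861.56 + destination terminal 563.82 + delivery 2035.69 = 351564.32
Buyer's account: brokerage 276.05 + duty 2461.02 = 2737.07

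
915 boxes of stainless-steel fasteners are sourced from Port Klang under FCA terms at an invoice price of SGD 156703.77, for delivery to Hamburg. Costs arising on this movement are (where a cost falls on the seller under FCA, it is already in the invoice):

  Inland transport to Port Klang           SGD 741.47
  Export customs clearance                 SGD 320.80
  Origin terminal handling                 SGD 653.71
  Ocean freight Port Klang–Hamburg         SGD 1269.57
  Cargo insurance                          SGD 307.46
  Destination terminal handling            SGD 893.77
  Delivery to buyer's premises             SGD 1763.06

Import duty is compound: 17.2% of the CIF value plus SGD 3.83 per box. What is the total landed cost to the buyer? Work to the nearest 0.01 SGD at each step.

Total landed cost: SGD 192432.53

FCA: the seller delivers export-cleared goods to the carrier; the buyer bears costs from that point.
Already in the invoice (seller's account under FCA): inland to port, export clearance — exclude.
CIF value = FCA price + origin terminal + freight + insurance = 156703.77 + 653.71 + 1269.57 + 307.46 = 158934.51
Ad valorem component: 158934.51 × 17.2% = 27336.74
Specific component: 915 × 3.83 = 3504.45
Import duty = 27336.74 + 3504.45 = 30841.19
Buyer bears: origin terminal 653.71 + freight 1269.57 + insurance 307.46 + destination terminal 893.77 + delivery 1763.06 + duty 30841.19 = 35728.76
Landed cost = invoice 156703.77 + 35728.76 = 192432.53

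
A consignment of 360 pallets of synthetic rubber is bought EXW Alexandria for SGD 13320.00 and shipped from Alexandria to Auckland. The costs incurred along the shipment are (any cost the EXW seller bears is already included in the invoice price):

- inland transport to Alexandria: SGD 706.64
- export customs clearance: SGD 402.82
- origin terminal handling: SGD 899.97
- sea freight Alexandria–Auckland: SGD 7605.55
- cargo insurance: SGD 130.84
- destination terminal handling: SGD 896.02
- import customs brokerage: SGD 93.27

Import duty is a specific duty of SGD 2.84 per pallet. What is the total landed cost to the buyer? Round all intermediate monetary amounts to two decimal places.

Total landed cost: SGD 25077.51

EXW: the seller makes goods available at their premises; the buyer bears all onward costs.
CIF value = EXW price + inland to port + export clearance + origin terminal + freight + insurance = 13320.00 + 706.64 + 402.82 + 899.97 + 7605.55 + 130.84 = 23065.82
Import duty = 360 × 2.84 = 1022.40
Buyer bears: inland to port 706.64 + export clearance 402.82 + origin terminal 899.97 + freight 7605.55 + insurance 130.84 + destination terminal 896.02 + brokerage 93.27 + duty 1022.40 = 11757.51
Landed cost = invoice 13320.00 + 11757.51 = 25077.51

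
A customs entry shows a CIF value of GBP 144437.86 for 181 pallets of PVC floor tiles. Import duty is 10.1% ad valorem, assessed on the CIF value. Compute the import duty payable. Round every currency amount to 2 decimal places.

Import duty = 144437.86 × 10.1% = 14588.22

Import duty: GBP 14588.22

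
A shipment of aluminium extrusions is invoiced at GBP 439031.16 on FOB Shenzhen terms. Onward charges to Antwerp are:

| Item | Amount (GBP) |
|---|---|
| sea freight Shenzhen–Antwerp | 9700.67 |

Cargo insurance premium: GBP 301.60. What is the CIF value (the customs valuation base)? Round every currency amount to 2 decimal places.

CIF = FOB price + freight + insurance
CIF = 439031.16 + 9700.67 + 301.60 = 449033.43

CIF value: GBP 449033.43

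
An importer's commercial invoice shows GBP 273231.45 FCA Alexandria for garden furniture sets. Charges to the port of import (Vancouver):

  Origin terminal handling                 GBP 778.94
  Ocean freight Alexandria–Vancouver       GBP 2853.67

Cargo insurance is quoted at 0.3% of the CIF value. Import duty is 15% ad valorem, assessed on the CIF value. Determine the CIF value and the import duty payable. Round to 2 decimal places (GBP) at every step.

CIF value: GBP 277697.15; import duty: GBP 41654.57

Let C be the CIF value. C = FCA price + pre-shipment costs + freight + 0.3% × C
C − 0.3% × C = 273231.45 + 778.94 + 2853.67
0.997 × C = 276864.06
C = 276864.06 / 0.997 = 277697.15
Insurance premium = 0.3% × 277697.15 = 833.09
Import duty = 277697.15 × 15% = 41654.57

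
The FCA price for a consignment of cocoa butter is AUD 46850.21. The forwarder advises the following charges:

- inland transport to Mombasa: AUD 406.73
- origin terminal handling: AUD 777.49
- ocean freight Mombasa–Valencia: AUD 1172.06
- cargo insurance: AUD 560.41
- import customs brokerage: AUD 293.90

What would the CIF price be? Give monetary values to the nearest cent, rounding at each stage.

CIF price: AUD 49360.17

Not relevant to the conversion: inland to port — on the seller under both FCA and CIF; already in the FCA price and stays in the CIF price. brokerage — on the buyer under both terms; not part of either seller's price.
From FCA to CIF, the seller additionally bears: origin terminal, freight, insurance.
CIF price = 46850.21 + 777.49 + 1172.06 + 560.41 = 49360.17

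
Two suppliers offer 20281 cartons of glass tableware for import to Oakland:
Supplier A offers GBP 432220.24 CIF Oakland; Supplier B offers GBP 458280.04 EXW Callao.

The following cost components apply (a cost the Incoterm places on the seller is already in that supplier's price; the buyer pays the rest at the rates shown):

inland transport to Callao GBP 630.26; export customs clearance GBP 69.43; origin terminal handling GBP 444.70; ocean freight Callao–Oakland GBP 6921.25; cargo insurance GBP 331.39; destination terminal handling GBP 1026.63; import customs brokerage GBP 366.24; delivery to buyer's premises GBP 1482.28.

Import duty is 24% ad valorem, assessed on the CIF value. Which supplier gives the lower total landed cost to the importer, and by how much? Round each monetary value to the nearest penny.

Supplier A (CIF):
The CIF price already equals the CIF value: 432220.24
Import duty = 432220.24 × 24% = 103732.86
Buyer bears (A): 1026.63 + 366.24 + 1482.28 = 2875.15
Landed cost (A) = invoice 432220.24 + 2875.15 + duty 103732.86 = 538828.25
Supplier B (EXW):
CIF value = EXW price + inland to port + export clearance + origin terminal + freight + insurance = 458280.04 + 630.26 + 69.43 + 444.70 + 6921.25 + 331.39 = 466677.07
Import duty = 466677.07 × 24% = 112002.50
Buyer bears (B): 630.26 + 69.43 + 444.70 + 6921.25 + 331.39 + 1026.63 + 366.24 + 1482.28 = 11272.18
Landed cost (B) = invoice 458280.04 + 11272.18 + duty 112002.50 = 581554.72
Difference = |538828.25 − 581554.72| = 42726.47

Supplier A is cheaper by GBP 42726.47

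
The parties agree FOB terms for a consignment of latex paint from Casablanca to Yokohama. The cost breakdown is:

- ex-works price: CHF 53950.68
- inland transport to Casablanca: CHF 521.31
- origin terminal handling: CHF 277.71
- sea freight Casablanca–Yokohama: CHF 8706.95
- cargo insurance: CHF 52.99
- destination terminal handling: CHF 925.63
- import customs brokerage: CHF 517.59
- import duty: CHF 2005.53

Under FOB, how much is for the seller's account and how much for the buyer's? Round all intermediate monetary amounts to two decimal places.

FOB: the seller bears costs until goods are on board at the origin port; the buyer bears freight, insurance and all costs thereafter.
Seller's account: goods 53950.68 + inland to port 521.31 + origin terminal 277.71 = 54749.70
Buyer's account: freight 8706.95 + insurance 52.99 + destination terminal 925.63 + brokerage 517.59 + duty 2005.53 = 12208.69

Seller: CHF 54749.70; buyer: CHF 12208.69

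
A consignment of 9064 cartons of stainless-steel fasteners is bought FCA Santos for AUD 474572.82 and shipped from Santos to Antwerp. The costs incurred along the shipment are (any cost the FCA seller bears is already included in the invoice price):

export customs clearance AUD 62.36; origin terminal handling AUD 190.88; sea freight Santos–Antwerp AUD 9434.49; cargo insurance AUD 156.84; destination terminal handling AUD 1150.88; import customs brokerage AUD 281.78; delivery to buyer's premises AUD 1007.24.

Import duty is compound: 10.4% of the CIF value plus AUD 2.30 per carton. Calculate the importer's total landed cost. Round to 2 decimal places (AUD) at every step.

Total landed cost: AUD 558015.05

FCA: the seller delivers export-cleared goods to the carrier; the buyer bears costs from that point.
Already in the invoice (seller's account under FCA): export clearance — exclude.
CIF value = FCA price + origin terminal + freight + insurance = 474572.82 + 190.88 + 9434.49 + 156.84 = 484355.03
Ad valorem component: 484355.03 × 10.4% = 50372.92
Specific component: 9064 × 2.30 = 20847.20
Import duty = 50372.92 + 20847.20 = 71220.12
Buyer bears: origin terminal 190.88 + freight 9434.49 + insurance 156.84 + destination terminal 1150.88 + brokerage 281.78 + delivery 1007.24 + duty 71220.12 = 83442.23
Landed cost = invoice 474572.82 + 83442.23 = 558015.05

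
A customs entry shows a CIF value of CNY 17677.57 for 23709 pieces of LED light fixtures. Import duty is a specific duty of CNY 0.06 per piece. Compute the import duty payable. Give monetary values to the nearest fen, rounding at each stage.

Import duty: CNY 1422.54

Import duty = 23709 × 0.06 = 1422.54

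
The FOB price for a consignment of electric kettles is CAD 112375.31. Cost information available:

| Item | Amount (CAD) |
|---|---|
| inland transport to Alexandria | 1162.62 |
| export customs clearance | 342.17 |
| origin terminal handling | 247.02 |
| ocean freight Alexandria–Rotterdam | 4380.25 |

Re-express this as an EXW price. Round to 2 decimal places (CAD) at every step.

Not relevant to the conversion: freight — on the buyer under both terms; not part of either seller's price.
From FOB to EXW, the seller no longer bears: inland to port, export clearance, origin terminal.
EXW price = 112375.31 − 1162.62 − 342.17 − 247.02 = 110623.50

EXW price: CAD 110623.50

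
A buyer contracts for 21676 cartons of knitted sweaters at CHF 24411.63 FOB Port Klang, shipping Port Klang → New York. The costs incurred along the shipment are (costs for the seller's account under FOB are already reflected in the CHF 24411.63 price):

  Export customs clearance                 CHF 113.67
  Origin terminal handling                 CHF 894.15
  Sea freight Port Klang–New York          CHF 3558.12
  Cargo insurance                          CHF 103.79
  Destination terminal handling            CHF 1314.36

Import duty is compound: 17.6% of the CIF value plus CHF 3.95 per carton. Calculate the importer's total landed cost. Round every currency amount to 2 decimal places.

Total landed cost: CHF 119949.04

FOB: the seller bears costs until goods are on board at the origin port; the buyer bears freight, insurance and all costs thereafter.
Already in the invoice (seller's account under FOB): export clearance, origin terminal — exclude.
CIF value = FOB price + freight + insurance = 24411.63 + 3558.12 + 103.79 = 28073.54
Ad valorem component: 28073.54 × 17.6% = 4940.94
Specific component: 21676 × 3.95 = 85620.20
Import duty = 4940.94 + 85620.20 = 90561.14
Buyer bears: freight 3558.12 + insurance 103.79 + destination terminal 1314.36 + duty 90561.14 = 95537.41
Landed cost = invoice 24411.63 + 95537.41 = 119949.04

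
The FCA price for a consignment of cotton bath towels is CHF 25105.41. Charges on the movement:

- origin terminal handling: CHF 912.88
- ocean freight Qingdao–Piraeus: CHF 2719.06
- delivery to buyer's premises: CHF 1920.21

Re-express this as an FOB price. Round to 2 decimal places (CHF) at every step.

FOB price: CHF 26018.29

Not relevant to the conversion: delivery, freight — on the buyer under both terms; not part of either seller's price.
From FCA to FOB, the seller additionally bears: origin terminal.
FOB price = 25105.41 + 912.88 = 26018.29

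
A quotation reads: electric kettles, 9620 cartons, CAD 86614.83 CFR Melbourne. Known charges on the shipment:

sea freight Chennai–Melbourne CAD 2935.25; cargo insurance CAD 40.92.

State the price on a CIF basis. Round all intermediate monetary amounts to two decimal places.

CIF price: CAD 86655.75

Not relevant to the conversion: freight — on the seller under both CFR and CIF; already in the CFR price and stays in the CIF price.
From CFR to CIF, the seller additionally bears: insurance.
CIF price = 86614.83 + 40.92 = 86655.75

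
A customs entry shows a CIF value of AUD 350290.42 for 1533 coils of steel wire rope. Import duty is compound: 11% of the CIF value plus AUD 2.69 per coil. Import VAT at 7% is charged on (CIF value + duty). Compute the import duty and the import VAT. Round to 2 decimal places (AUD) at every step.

Ad valorem component: 350290.42 × 11% = 38531.95
Specific component: 1533 × 2.69 = 4123.77
Import duty = 38531.95 + 4123.77 = 42655.72
VAT base = CIF + duty = 350290.42 + 42655.72 = 392946.14
Import VAT = 392946.14 × 7% = 27506.23

Import duty: AUD 42655.72; import VAT: AUD 27506.23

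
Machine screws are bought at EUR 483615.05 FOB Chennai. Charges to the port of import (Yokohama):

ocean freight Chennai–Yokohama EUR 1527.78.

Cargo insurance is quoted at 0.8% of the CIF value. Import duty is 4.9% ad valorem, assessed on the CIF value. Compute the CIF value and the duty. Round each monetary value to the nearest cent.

CIF value: EUR 489055.27; import duty: EUR 23963.71

Let C be the CIF value. C = FOB price + freight + 0.8% × C
C − 0.8% × C = 483615.05 + 1527.78
0.992 × C = 485142.83
C = 485142.83 / 0.992 = 489055.27
Insurance premium = 0.8% × 489055.27 = 3912.44
Import duty = 489055.27 × 4.9% = 23963.71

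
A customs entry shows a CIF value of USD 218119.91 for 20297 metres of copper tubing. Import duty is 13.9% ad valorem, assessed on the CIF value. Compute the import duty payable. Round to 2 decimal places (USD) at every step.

Import duty: USD 30318.67

Import duty = 218119.91 × 13.9% = 30318.67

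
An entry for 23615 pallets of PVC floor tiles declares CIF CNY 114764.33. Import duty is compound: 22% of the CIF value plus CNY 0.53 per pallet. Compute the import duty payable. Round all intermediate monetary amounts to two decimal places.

Import duty: CNY 37764.10

Ad valorem component: 114764.33 × 22% = 25248.15
Specific component: 23615 × 0.53 = 12515.95
Import duty = 25248.15 + 12515.95 = 37764.10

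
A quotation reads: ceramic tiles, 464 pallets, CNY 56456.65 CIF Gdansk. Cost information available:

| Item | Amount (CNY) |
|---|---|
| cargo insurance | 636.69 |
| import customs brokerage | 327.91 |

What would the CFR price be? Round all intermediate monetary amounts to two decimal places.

Not relevant to the conversion: brokerage — on the buyer under both terms; not part of either seller's price.
From CIF to CFR, the seller no longer bears: insurance.
CFR price = 56456.65 − 636.69 = 55819.96

CFR price: CNY 55819.96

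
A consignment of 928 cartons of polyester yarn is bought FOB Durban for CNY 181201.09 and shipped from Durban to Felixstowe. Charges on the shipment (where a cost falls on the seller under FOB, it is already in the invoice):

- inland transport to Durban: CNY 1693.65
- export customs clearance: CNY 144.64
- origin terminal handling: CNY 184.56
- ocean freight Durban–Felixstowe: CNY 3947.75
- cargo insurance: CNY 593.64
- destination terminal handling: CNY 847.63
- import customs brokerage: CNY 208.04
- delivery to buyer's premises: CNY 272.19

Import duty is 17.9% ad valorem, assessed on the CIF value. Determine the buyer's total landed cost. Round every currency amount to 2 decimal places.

Total landed cost: CNY 220318.24

FOB: the seller bears costs until goods are on board at the origin port; the buyer bears freight, insurance and all costs thereafter.
Already in the invoice (seller's account under FOB): inland to port, export clearance, origin terminal — exclude.
CIF value = FOB price + freight + insurance = 181201.09 + 3947.75 + 593.64 = 185742.48
Import duty = 185742.48 × 17.9% = 33247.90
Buyer bears: freight 3947.75 + insurance 593.64 + destination terminal 847.63 + brokerage 208.04 + delivery 272.19 + duty 33247.90 = 39117.15
Landed cost = invoice 181201.09 + 39117.15 = 220318.24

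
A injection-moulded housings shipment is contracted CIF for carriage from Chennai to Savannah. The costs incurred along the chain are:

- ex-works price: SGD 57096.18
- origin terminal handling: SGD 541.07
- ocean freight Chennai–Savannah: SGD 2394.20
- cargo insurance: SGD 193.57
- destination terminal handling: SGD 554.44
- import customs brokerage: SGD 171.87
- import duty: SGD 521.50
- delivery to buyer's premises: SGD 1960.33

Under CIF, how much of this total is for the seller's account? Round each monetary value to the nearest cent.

Seller's account: SGD 60225.02

CIF: the seller pays costs through ocean freight and marine insurance to the destination port.
Seller's account: goods 57096.18 + origin terminal 541.07 + freight 2394.20 + insurance 193.57 = 60225.02
Buyer's account: destination terminal 554.44 + brokerage 171.87 + duty 521.50 + delivery 1960.33 = 3208.14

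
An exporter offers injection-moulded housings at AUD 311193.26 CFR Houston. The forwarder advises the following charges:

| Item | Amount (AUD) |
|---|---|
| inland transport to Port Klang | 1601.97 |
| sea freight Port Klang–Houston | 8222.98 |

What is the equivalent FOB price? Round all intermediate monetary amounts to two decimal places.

Not relevant to the conversion: inland to port — on the seller under both CFR and FOB; already in the CFR price and stays in the FOB price.
From CFR to FOB, the seller no longer bears: freight.
FOB price = 311193.26 − 8222.98 = 302970.28

FOB price: AUD 302970.28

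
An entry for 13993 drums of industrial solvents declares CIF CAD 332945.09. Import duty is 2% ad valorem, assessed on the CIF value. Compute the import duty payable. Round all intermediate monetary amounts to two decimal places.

Import duty = 332945.09 × 2% = 6658.90

Import duty: CAD 6658.90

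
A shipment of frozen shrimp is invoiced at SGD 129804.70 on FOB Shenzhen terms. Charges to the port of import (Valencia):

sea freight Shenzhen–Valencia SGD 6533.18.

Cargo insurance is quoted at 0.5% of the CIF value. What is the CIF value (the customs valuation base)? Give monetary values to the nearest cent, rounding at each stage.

CIF value: SGD 137022.99

Let C be the CIF value. C = FOB price + freight + 0.5% × C
C − 0.5% × C = 129804.70 + 6533.18
0.995 × C = 136337.88
C = 136337.88 / 0.995 = 137022.99
Insurance premium = 0.5% × 137022.99 = 685.11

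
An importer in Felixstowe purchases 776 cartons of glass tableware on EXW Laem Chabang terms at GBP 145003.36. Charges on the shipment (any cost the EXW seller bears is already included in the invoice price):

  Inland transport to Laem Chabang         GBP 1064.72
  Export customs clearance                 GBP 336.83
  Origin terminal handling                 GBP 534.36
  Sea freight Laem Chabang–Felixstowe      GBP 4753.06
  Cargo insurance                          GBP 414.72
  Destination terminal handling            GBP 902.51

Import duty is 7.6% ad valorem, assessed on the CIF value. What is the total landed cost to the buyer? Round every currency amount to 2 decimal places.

Total landed cost: GBP 164569.70

EXW: the seller makes goods available at their premises; the buyer bears all onward costs.
CIF value = EXW price + inland to port + export clearance + origin terminal + freight + insurance = 145003.36 + 1064.72 + 336.83 + 534.36 + 4753.06 + 414.72 = 152107.05
Import duty = 152107.05 × 7.6% = 11560.14
Buyer bears: inland to port 1064.72 + export clearance 336.83 + origin terminal 534.36 + freight 4753.06 + insurance 414.72 + destination terminal 902.51 + duty 11560.14 = 19566.34
Landed cost = invoice 145003.36 + 19566.34 = 164569.70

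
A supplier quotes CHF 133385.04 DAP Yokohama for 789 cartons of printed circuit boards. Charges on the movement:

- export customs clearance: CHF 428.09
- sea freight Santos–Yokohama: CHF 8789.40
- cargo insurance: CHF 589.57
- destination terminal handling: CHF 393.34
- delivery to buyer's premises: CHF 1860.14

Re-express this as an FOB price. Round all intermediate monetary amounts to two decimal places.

Not relevant to the conversion: export clearance — on the seller under both DAP and FOB; already in the DAP price and stays in the FOB price.
From DAP to FOB, the seller no longer bears: freight, insurance, destination terminal, delivery.
FOB price = 133385.04 − 8789.40 − 589.57 − 393.34 − 1860.14 = 121752.59

FOB price: CHF 121752.59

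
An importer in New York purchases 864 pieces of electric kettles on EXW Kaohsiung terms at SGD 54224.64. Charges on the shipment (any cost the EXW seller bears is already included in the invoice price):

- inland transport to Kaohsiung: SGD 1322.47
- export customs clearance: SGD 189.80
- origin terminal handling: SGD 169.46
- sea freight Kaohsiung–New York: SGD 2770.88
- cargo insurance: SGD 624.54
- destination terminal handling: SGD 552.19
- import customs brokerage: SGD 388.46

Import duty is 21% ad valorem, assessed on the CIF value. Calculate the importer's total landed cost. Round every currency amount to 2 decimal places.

Total landed cost: SGD 72695.82

EXW: the seller makes goods available at their premises; the buyer bears all onward costs.
CIF value = EXW price + inland to port + export clearance + origin terminal + freight + insurance = 54224.64 + 1322.47 + 189.80 + 169.46 + 2770.88 + 624.54 = 59301.79
Import duty = 59301.79 × 21% = 12453.38
Buyer bears: inland to port 1322.47 + export clearance 189.80 + origin terminal 169.46 + freight 2770.88 + insurance 624.54 + destination terminal 552.19 + brokerage 388.46 + duty 12453.38 = 18471.18
Landed cost = invoice 54224.64 + 18471.18 = 72695.82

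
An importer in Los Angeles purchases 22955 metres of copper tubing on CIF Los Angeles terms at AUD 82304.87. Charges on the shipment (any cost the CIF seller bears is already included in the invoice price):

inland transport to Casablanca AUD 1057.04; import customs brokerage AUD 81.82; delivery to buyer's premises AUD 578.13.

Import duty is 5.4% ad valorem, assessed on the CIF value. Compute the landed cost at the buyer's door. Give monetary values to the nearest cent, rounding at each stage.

CIF: the seller pays costs through ocean freight and marine insurance to the destination port.
Already in the invoice (seller's account under CIF): inland to port — exclude.
The CIF price already equals the CIF value: 82304.87
Import duty = 82304.87 × 5.4% = 4444.46
Buyer bears: brokerage 81.82 + delivery 578.13 + duty 4444.46 = 5104.41
Landed cost = invoice 82304.87 + 5104.41 = 87409.28

Total landed cost: AUD 87409.28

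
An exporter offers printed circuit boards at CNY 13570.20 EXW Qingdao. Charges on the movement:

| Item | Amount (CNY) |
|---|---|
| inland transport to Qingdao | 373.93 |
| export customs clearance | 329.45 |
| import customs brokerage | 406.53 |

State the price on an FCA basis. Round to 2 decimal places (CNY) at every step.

FCA price: CNY 14273.58

Not relevant to the conversion: brokerage — on the buyer under both terms; not part of either seller's price.
From EXW to FCA, the seller additionally bears: inland to port, export clearance.
FCA price = 13570.20 + 373.93 + 329.45 = 14273.58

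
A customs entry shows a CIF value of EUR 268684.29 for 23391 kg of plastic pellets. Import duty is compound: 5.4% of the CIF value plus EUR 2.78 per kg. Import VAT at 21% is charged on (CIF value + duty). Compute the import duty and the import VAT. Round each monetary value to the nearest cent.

Ad valorem component: 268684.29 × 5.4% = 14508.95
Specific component: 23391 × 2.78 = 65026.98
Import duty = 14508.95 + 65026.98 = 79535.93
VAT base = CIF + duty = 268684.29 + 79535.93 = 348220.22
Import VAT = 348220.22 × 21% = 73126.25

Import duty: EUR 79535.93; import VAT: EUR 73126.25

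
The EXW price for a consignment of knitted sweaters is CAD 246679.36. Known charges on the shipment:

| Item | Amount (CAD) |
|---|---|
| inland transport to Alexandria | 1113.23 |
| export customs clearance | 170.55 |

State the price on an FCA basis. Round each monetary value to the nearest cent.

FCA price: CAD 247963.14

From EXW to FCA, the seller additionally bears: inland to port, export clearance.
FCA price = 246679.36 + 1113.23 + 170.55 = 247963.14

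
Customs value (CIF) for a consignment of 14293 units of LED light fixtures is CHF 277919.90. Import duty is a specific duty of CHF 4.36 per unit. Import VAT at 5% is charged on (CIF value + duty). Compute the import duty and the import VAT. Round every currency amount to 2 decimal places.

Import duty: CHF 62317.48; import VAT: CHF 17011.87

Import duty = 14293 × 4.36 = 62317.48
VAT base = CIF + duty = 277919.90 + 62317.48 = 340237.38
Import VAT = 340237.38 × 5% = 17011.87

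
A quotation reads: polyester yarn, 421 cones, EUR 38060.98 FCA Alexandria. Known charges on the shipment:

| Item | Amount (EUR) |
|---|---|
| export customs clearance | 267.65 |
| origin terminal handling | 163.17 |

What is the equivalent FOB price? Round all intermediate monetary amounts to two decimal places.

Not relevant to the conversion: export clearance — on the seller under both FCA and FOB; already in the FCA price and stays in the FOB price.
From FCA to FOB, the seller additionally bears: origin terminal.
FOB price = 38060.98 + 163.17 = 38224.15

FOB price: EUR 38224.15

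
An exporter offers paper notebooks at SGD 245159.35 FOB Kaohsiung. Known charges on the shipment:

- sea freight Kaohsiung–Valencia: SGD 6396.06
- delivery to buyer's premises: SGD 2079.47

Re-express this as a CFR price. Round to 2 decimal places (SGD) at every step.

Not relevant to the conversion: delivery — on the buyer under both terms; not part of either seller's price.
From FOB to CFR, the seller additionally bears: freight.
CFR price = 245159.35 + 6396.06 = 251555.41

CFR price: SGD 251555.41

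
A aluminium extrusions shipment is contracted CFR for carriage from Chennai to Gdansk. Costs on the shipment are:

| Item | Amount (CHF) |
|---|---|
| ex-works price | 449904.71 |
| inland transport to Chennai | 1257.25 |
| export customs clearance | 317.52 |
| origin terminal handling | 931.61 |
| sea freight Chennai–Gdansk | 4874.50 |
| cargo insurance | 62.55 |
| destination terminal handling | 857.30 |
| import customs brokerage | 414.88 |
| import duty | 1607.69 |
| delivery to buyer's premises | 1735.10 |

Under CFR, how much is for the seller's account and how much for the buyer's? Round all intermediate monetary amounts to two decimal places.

Seller: CHF 457285.59; buyer: CHF 4677.52

CFR: the seller pays costs through ocean freight to the destination port, but not insurance.
Seller's account: goods 449904.71 + inland to port 1257.25 + export clearance 317.52 + origin terminal 931.61 + freight 4874.50 = 457285.59
Buyer's account: insurance 62.55 + destination terminal 857.30 + brokerage 414.88 + duty 1607.69 + delivery 1735.10 = 4677.52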